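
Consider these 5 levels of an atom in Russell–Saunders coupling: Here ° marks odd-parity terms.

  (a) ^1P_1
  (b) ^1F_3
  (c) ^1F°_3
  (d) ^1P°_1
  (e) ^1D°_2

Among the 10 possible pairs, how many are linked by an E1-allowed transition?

(a)–(b): forbidden (parity, ΔL, ΔJ).
(a)–(c): forbidden (ΔL, ΔJ).
(a)–(d): allowed.
(a)–(e): allowed.
(b)–(c): allowed.
(b)–(d): forbidden (ΔL, ΔJ).
(b)–(e): allowed.
(c)–(d): forbidden (parity, ΔL, ΔJ).
(c)–(e): forbidden (parity).
(d)–(e): forbidden (parity).
Allowed pairs: 4 of 10.

4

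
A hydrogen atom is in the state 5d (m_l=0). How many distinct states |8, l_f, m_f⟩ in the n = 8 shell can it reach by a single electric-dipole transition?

6

E1 requires Δl = ±1, so l_f ∈ {1, 3}; with 0 ≤ l_f ≤ n_f−1 = 7, the allowed l_f values are {1, 3}.
For l_f = 1: m_f ∈ {m_i−1, m_i, m_i+1} ∩ [−1, 1] = {-1, 0, 1} → 3 states.
For l_f = 3: m_f ∈ {m_i−1, m_i, m_i+1} ∩ [−3, 3] = {-1, 0, 1} → 3 states.
Total: 6.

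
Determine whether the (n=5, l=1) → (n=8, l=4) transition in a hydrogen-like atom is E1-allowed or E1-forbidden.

forbidden

Initial l = 1, final l = 4, so Δl = +3. E1 requires Δl = ±1: fails.
The transition is electric-dipole forbidden.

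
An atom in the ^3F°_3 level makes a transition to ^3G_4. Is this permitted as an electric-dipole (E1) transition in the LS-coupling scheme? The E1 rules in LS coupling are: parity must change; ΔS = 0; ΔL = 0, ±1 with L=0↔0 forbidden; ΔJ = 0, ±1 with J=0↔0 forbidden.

allowed

Initial level: S=1, L=3, J=3, parity odd. Final level: S=1, L=4, J=4, parity even.
Parity must change: odd → even — ok.
ΔS = 0: S: 1 → 1 — ok.
ΔL = 0, ±1 (not L=0↔0): L: 3 → 4, ΔL = +1 — ok.
ΔJ = 0, ±1 (not J=0↔0): J: 3 → 4, ΔJ = +1 — ok.
All four E1 rules are satisfied.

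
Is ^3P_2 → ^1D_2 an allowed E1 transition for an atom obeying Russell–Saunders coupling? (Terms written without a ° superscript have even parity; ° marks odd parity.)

Reading off the term symbols: S 1→0, L 1→2, J 2→2, parity even→even.
Parity must change: even → even — fails.
ΔS = 0: S: 1 → 0 — fails.
ΔL = 0, ±1 (not L=0↔0): L: 1 → 2, ΔL = +1 — ok.
ΔJ = 0, ±1 (not J=0↔0): J: 2 → 2, ΔJ = +0 — ok.
Rule(s) violated: parity, ΔS.

forbidden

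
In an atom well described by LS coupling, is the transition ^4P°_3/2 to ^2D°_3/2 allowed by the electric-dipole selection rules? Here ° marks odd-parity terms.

Parity must change: odd → odd — violated.
ΔS = 0: S: 3/2 → 1/2 — violated.
ΔL = 0, ±1 (not L=0↔0): L: 1 → 2, ΔL = +1 — satisfied.
ΔJ = 0, ±1 (not J=0↔0): J: 3/2 → 3/2, ΔJ = +0 — satisfied.
Rule(s) violated: parity, ΔS.

forbidden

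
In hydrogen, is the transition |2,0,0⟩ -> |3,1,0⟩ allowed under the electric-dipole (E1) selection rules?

Initial l = 0, final l = 1, so Δl = +1. E1 requires Δl = ±1: passes.
Δm_l = 0 − (0) = +0. E1 requires Δm_l = 0, ±1: passes.
All E1 selection rules are satisfied.

allowed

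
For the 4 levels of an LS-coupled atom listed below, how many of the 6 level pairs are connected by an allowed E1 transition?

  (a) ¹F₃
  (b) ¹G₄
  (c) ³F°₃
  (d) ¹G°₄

(a)–(b): forbidden (parity).
(a)–(c): forbidden (ΔS).
(a)–(d): allowed.
(b)–(c): forbidden (ΔS).
(b)–(d): allowed.
(c)–(d): forbidden (parity, ΔS).
Allowed pairs: 2 of 6.

2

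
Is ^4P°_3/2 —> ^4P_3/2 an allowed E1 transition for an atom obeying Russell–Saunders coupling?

allowed

Initial level: S=3/2, L=1, J=3/2, parity odd. Final level: S=3/2, L=1, J=3/2, parity even.
Parity must change: odd → even — passes.
ΔS = 0: S: 3/2 → 3/2 — passes.
ΔL = 0, ±1 (not L=0↔0): L: 1 → 1, ΔL = +0 — passes.
ΔJ = 0, ±1 (not J=0↔0): J: 3/2 → 3/2, ΔJ = +0 — passes.
All four E1 rules are satisfied.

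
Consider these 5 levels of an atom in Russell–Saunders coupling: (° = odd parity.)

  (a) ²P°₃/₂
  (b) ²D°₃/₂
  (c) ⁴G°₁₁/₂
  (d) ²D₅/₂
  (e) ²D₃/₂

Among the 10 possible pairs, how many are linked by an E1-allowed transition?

(a)–(b): forbidden (parity).
(a)–(c): forbidden (parity, ΔS, ΔL, ΔJ).
(a)–(d): allowed.
(a)–(e): allowed.
(b)–(c): forbidden (parity, ΔS, ΔL, ΔJ).
(b)–(d): allowed.
(b)–(e): allowed.
(c)–(d): forbidden (ΔS, ΔL, ΔJ).
(c)–(e): forbidden (ΔS, ΔL, ΔJ).
(d)–(e): forbidden (parity).
Allowed pairs: 4 of 10.

4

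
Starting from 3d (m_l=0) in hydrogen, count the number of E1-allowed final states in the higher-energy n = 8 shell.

E1 requires Δl = ±1, so l_f ∈ {1, 3}; with 0 ≤ l_f ≤ n_f−1 = 7, the allowed l_f values are {1, 3}.
For l_f = 1: m_f ∈ {m_i−1, m_i, m_i+1} ∩ [−1, 1] = {-1, 0, 1} → 3 states.
For l_f = 3: m_f ∈ {m_i−1, m_i, m_i+1} ∩ [−3, 3] = {-1, 0, 1} → 3 states.
Total: 6.

6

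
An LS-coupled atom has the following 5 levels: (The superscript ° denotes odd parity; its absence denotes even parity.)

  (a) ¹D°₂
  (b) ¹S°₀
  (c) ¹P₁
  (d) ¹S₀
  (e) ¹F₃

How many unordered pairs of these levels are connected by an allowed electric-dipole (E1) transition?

3

(a)–(b): forbidden (parity, ΔL, ΔJ).
(a)–(c): allowed.
(a)–(d): forbidden (ΔL, ΔJ).
(a)–(e): allowed.
(b)–(c): allowed.
(b)–(d): forbidden (ΔL, ΔJ).
(b)–(e): forbidden (ΔL, ΔJ).
(c)–(d): forbidden (parity).
(c)–(e): forbidden (parity, ΔL, ΔJ).
(d)–(e): forbidden (parity, ΔL, ΔJ).
Allowed pairs: 3 of 10.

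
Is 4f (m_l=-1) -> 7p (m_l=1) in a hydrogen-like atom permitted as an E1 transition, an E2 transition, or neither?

Δl = 1 − 3 = -2; l_i + l_f = 4.
Δm_l = +2.
E1 (Δl = ±1, |Δm_l| ≤ 1): not satisfied.
E2 (Δl = 0,±2, l_i+l_f ≥ 2, |Δm_l| ≤ 2): satisfied.

E2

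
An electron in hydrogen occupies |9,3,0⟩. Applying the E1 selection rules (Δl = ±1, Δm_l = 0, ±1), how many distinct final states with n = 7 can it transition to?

E1 requires Δl = ±1, so l_f ∈ {2, 4}; with 0 ≤ l_f ≤ n_f−1 = 6, the allowed l_f values are {2, 4}.
For l_f = 2: m_f ∈ {m_i−1, m_i, m_i+1} ∩ [−2, 2] = {-1, 0, 1} → 3 states.
For l_f = 4: m_f ∈ {m_i−1, m_i, m_i+1} ∩ [−4, 4] = {-1, 0, 1} → 3 states.
Total: 6.

6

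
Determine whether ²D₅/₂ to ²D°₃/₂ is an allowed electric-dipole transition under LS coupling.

allowed

Initial level: S=1/2, L=2, J=5/2, parity even. Final level: S=1/2, L=2, J=3/2, parity odd.
Parity must change: even → odd — ✓.
ΔS = 0: S: 1/2 → 1/2 — ✓.
ΔL = 0, ±1 (not L=0↔0): L: 2 → 2, ΔL = +0 — ✓.
ΔJ = 0, ±1 (not J=0↔0): J: 5/2 → 3/2, ΔJ = -1 — ✓.
All four E1 rules are satisfied.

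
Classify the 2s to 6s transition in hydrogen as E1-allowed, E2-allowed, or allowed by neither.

neither

Δl = 0 − 0 = +0; l_i + l_f = 0.
E1 (Δl = ±1): not satisfied.
E2 (Δl = 0,±2, l_i+l_f ≥ 2): not satisfied.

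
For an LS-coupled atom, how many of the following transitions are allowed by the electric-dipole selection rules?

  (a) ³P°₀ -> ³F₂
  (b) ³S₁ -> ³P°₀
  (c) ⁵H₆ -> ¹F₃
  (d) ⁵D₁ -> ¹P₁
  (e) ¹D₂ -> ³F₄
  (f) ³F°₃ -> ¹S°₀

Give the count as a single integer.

1

(a) forbidden (ΔL, ΔJ fail)
(b) allowed
(c) forbidden (parity, ΔS, ΔL, ΔJ fail)
(d) forbidden (parity, ΔS fail)
(e) forbidden (parity, ΔS, ΔJ fail)
(f) forbidden (parity, ΔS, ΔL, ΔJ fail)
Total allowed: 1 of 6.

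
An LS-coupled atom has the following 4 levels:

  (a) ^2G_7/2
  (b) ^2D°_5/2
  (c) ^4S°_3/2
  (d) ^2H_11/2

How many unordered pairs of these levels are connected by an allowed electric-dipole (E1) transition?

(a)–(b): forbidden (ΔL).
(a)–(c): forbidden (ΔS, ΔL, ΔJ).
(a)–(d): forbidden (parity, ΔJ).
(b)–(c): forbidden (parity, ΔS, ΔL).
(b)–(d): forbidden (ΔL, ΔJ).
(c)–(d): forbidden (ΔS, ΔL, ΔJ).
Allowed pairs: 0 of 6.

0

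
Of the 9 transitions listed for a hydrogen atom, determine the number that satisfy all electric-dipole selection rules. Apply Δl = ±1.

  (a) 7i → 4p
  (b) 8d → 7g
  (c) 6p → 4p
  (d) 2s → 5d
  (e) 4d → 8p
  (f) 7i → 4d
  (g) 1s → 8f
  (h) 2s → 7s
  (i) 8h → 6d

(a) forbidden — Δl = -5 (E1 requires Δl = ±1)
(b) forbidden — Δl = +2 (E1 requires Δl = ±1)
(c) forbidden — Δl = +0 (E1 requires Δl = ±1)
(d) forbidden — Δl = +2 (E1 requires Δl = ±1)
(e) allowed
(f) forbidden — Δl = -4 (E1 requires Δl = ±1)
(g) forbidden — Δl = +3 (E1 requires Δl = ±1)
(h) forbidden — Δl = +0 (E1 requires Δl = ±1)
(i) forbidden — Δl = -3 (E1 requires Δl = ±1)
Total allowed: 1 of 9.

1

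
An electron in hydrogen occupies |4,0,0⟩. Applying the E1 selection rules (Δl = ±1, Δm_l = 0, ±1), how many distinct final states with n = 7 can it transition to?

3

E1 requires Δl = ±1, so l_f ∈ {-1, 1}; with 0 ≤ l_f ≤ n_f−1 = 6, the allowed l_f values are {1}.
For l_f = 1: m_f ∈ {m_i−1, m_i, m_i+1} ∩ [−1, 1] = {-1, 0, 1} → 3 states.
Total: 3.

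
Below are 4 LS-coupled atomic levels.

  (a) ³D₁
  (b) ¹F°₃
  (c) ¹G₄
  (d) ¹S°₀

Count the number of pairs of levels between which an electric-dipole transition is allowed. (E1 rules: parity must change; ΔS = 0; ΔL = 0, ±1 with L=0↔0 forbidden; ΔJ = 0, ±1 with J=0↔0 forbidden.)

(a)–(b): forbidden (ΔS, ΔJ).
(a)–(c): forbidden (parity, ΔS, ΔL, ΔJ).
(a)–(d): forbidden (ΔS, ΔL).
(b)–(c): allowed.
(b)–(d): forbidden (parity, ΔL, ΔJ).
(c)–(d): forbidden (ΔL, ΔJ).
Allowed pairs: 1 of 6.

1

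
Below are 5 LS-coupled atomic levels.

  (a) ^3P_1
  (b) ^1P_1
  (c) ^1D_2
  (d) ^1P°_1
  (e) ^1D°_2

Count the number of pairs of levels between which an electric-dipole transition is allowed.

(a)–(b): forbidden (parity, ΔS).
(a)–(c): forbidden (parity, ΔS).
(a)–(d): forbidden (ΔS).
(a)–(e): forbidden (ΔS).
(b)–(c): forbidden (parity).
(b)–(d): allowed.
(b)–(e): allowed.
(c)–(d): allowed.
(c)–(e): allowed.
(d)–(e): forbidden (parity).
Allowed pairs: 4 of 10.

4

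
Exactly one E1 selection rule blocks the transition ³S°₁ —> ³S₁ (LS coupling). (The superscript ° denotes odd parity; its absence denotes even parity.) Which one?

Initial level: S=1, L=0, J=1, parity odd. Final level: S=1, L=0, J=1, parity even.
ΔL = 0, ±1 (not L=0↔0): L: 0 → 0, ΔL = +0 — ✗.
ΔS = 0: S: 1 → 1 — ✓.
ΔJ = 0, ±1 (not J=0↔0): J: 1 → 1, ΔJ = +0 — ✓.
Parity must change: odd → even — ✓.

the L=0 ↔ L=0 exclusion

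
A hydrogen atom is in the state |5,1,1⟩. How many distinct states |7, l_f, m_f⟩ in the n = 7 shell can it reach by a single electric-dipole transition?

E1 requires Δl = ±1, so l_f ∈ {0, 2}; with 0 ≤ l_f ≤ n_f−1 = 6, the allowed l_f values are {0, 2}.
For l_f = 0: m_f ∈ {m_i−1, m_i, m_i+1} ∩ [−0, 0] = {0} → 1 state.
For l_f = 2: m_f ∈ {m_i−1, m_i, m_i+1} ∩ [−2, 2] = {0, 1, 2} → 3 states.
Total: 4.

4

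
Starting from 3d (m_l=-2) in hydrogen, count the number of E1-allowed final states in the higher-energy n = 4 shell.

E1 requires Δl = ±1, so l_f ∈ {1, 3}; with 0 ≤ l_f ≤ n_f−1 = 3, the allowed l_f values are {1, 3}.
For l_f = 1: m_f ∈ {m_i−1, m_i, m_i+1} ∩ [−1, 1] = {-1} → 1 state.
For l_f = 3: m_f ∈ {m_i−1, m_i, m_i+1} ∩ [−3, 3] = {-3, -2, -1} → 3 states.
Total: 4.

4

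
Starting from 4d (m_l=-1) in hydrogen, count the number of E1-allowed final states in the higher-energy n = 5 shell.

5

E1 requires Δl = ±1, so l_f ∈ {1, 3}; with 0 ≤ l_f ≤ n_f−1 = 4, the allowed l_f values are {1, 3}.
For l_f = 1: m_f ∈ {m_i−1, m_i, m_i+1} ∩ [−1, 1] = {-1, 0} → 2 states.
For l_f = 3: m_f ∈ {m_i−1, m_i, m_i+1} ∩ [−3, 3] = {-2, -1, 0} → 3 states.
Total: 5.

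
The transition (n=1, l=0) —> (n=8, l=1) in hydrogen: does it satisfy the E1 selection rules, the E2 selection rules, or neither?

Δl = 1 − 0 = +1; l_i + l_f = 1.
E1 (Δl = ±1): satisfied.
E2 (Δl = 0,±2, l_i+l_f ≥ 2): not satisfied.

E1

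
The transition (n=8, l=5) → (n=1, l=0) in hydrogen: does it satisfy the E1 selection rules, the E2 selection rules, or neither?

neither

Δl = 0 − 5 = -5; l_i + l_f = 5.
E1 (Δl = ±1): not satisfied.
E2 (Δl = 0,±2, l_i+l_f ≥ 2): not satisfied.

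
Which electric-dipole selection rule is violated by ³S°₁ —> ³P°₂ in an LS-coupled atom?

parity

Initial level: S=1, L=0, J=1, parity odd. Final level: S=1, L=1, J=2, parity odd.
Parity must change: odd → odd — fails.
ΔS = 0: S: 1 → 1 — ok.
ΔJ = 0, ±1 (not J=0↔0): J: 1 → 2, ΔJ = +1 — ok.
ΔL = 0, ±1 (not L=0↔0): L: 0 → 1, ΔL = +1 — ok.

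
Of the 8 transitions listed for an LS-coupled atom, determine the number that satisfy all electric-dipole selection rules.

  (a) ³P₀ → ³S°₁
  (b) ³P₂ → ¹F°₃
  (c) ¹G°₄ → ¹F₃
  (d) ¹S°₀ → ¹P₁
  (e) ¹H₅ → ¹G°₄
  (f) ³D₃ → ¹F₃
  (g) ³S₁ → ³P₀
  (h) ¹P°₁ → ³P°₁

4

(a) allowed
(b) forbidden (ΔS, ΔL fail)
(c) allowed
(d) allowed
(e) allowed
(f) forbidden (parity, ΔS fail)
(g) forbidden (parity fails)
(h) forbidden (parity, ΔS fail)
Total allowed: 4 of 8.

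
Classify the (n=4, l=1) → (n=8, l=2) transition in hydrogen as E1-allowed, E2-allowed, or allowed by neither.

E1

Δl = 2 − 1 = +1; l_i + l_f = 3.
E1 (Δl = ±1): satisfied.
E2 (Δl = 0,±2, l_i+l_f ≥ 2): not satisfied.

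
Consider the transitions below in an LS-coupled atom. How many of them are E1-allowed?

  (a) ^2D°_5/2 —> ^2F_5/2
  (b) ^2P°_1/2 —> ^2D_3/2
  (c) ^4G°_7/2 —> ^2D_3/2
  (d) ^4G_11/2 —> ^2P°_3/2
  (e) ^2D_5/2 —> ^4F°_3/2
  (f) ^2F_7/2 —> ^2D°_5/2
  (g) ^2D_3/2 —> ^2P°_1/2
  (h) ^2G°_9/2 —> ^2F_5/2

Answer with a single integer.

4

(a) allowed
(b) allowed
(c) forbidden (ΔS, ΔL, ΔJ fail)
(d) forbidden (ΔS, ΔL, ΔJ fail)
(e) forbidden (ΔS fails)
(f) allowed
(g) allowed
(h) forbidden (ΔJ fails)
Total allowed: 4 of 8.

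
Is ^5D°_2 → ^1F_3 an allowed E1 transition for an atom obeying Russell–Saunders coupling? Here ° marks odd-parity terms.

Reading off the term symbols: S 2→0, L 2→3, J 2→3, parity odd→even.
Parity must change: odd → even — satisfied.
ΔS = 0: S: 2 → 0 — violated.
ΔL = 0, ±1 (not L=0↔0): L: 2 → 3, ΔL = +1 — satisfied.
ΔJ = 0, ±1 (not J=0↔0): J: 2 → 3, ΔJ = +1 — satisfied.
Rule(s) violated: ΔS.

forbidden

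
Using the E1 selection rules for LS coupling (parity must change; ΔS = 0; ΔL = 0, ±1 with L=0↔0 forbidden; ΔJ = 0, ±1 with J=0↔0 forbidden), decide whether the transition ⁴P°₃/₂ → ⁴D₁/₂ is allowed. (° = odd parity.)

Initial level: S=3/2, L=1, J=3/2, parity odd. Final level: S=3/2, L=2, J=1/2, parity even.
Parity must change: odd → even — passes.
ΔS = 0: S: 3/2 → 3/2 — passes.
ΔL = 0, ±1 (not L=0↔0): L: 1 → 2, ΔL = +1 — passes.
ΔJ = 0, ±1 (not J=0↔0): J: 3/2 → 1/2, ΔJ = -1 — passes.
All four E1 rules are satisfied.

allowed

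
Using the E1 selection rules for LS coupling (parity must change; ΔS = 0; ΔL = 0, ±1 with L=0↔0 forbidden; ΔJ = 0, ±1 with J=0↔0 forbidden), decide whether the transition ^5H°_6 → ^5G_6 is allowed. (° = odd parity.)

allowed

Reading off the term symbols: S 2→2, L 5→4, J 6→6, parity odd→even.
Parity must change: odd → even — passes.
ΔJ = 0, ±1 (not J=0↔0): J: 6 → 6, ΔJ = +0 — passes.
ΔS = 0: S: 2 → 2 — passes.
ΔL = 0, ±1 (not L=0↔0): L: 5 → 4, ΔL = -1 — passes.
All four E1 rules are satisfied.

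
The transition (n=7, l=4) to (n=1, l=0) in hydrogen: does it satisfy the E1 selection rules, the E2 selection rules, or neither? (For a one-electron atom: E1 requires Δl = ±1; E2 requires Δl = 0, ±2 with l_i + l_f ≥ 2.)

neither

Δl = 0 − 4 = -4; l_i + l_f = 4.
E1 (Δl = ±1): not satisfied.
E2 (Δl = 0,±2, l_i+l_f ≥ 2): not satisfied.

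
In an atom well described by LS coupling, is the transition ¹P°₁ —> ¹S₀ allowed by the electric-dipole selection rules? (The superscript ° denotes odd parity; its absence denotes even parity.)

ΔS = 0: S: 0 → 0 — ✓.
ΔL = 0, ±1 (not L=0↔0): L: 1 → 0, ΔL = -1 — ✓.
ΔJ = 0, ±1 (not J=0↔0): J: 1 → 0, ΔJ = -1 — ✓.
Parity must change: odd → even — ✓.
All four E1 rules are satisfied.

allowed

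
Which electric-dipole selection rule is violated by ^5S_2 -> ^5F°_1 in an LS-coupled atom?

Parity must change: even → odd — ✓.
ΔS = 0: S: 2 → 2 — ✓.
ΔL = 0, ±1 (not L=0↔0): L: 0 → 3, ΔL = +3 — ✗.
ΔJ = 0, ±1 (not J=0↔0): J: 2 → 1, ΔJ = -1 — ✓.

the ΔL = 0, ±1 rule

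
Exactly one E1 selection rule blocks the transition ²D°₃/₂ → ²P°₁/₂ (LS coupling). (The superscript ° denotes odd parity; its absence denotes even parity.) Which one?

Initial level: S=1/2, L=2, J=3/2, parity odd. Final level: S=1/2, L=1, J=1/2, parity odd.
Parity must change: odd → odd — fails.
ΔS = 0: S: 1/2 → 1/2 — passes.
ΔL = 0, ±1 (not L=0↔0): L: 2 → 1, ΔL = -1 — passes.
ΔJ = 0, ±1 (not J=0↔0): J: 3/2 → 1/2, ΔJ = -1 — passes.

parity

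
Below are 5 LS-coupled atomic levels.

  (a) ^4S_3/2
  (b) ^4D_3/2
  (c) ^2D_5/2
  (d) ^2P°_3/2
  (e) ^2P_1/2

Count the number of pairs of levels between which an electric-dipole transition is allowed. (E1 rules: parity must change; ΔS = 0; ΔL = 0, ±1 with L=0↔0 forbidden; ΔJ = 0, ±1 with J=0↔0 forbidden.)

(a)–(b): forbidden (parity, ΔL).
(a)–(c): forbidden (parity, ΔS, ΔL).
(a)–(d): forbidden (ΔS).
(a)–(e): forbidden (parity, ΔS).
(b)–(c): forbidden (parity, ΔS).
(b)–(d): forbidden (ΔS).
(b)–(e): forbidden (parity, ΔS).
(c)–(d): allowed.
(c)–(e): forbidden (parity, ΔJ).
(d)–(e): allowed.
Allowed pairs: 2 of 10.

2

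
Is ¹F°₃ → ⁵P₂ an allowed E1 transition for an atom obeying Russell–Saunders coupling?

forbidden

Parity must change: odd → even — passes.
ΔS = 0: S: 0 → 2 — fails.
ΔL = 0, ±1 (not L=0↔0): L: 3 → 1, ΔL = -2 — fails.
ΔJ = 0, ±1 (not J=0↔0): J: 3 → 2, ΔJ = -1 — passes.
Rule(s) violated: ΔS, ΔL.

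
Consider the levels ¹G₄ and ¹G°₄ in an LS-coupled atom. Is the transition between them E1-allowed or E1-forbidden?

allowed

Initial level: S=0, L=4, J=4, parity even. Final level: S=0, L=4, J=4, parity odd.
Parity must change: even → odd — passes.
ΔS = 0: S: 0 → 0 — passes.
ΔL = 0, ±1 (not L=0↔0): L: 4 → 4, ΔL = +0 — passes.
ΔJ = 0, ±1 (not J=0↔0): J: 4 → 4, ΔJ = +0 — passes.
All four E1 rules are satisfied.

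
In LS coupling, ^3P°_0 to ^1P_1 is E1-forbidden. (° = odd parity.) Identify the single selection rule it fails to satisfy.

the ΔS = 0 rule

Initial level: S=1, L=1, J=0, parity odd. Final level: S=0, L=1, J=1, parity even.
Parity must change: odd → even — satisfied.
ΔS = 0: S: 1 → 0 — violated.
ΔL = 0, ±1 (not L=0↔0): L: 1 → 1, ΔL = +0 — satisfied.
ΔJ = 0, ±1 (not J=0↔0): J: 0 → 1, ΔJ = +1 — satisfied.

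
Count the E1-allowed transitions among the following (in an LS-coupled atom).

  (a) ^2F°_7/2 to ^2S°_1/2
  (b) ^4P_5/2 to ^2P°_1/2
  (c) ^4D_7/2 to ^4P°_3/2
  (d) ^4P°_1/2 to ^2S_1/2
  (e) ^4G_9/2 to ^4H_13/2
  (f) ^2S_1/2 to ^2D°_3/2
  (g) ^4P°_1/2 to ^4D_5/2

(a) forbidden (parity, ΔL, ΔJ fail)
(b) forbidden (ΔS, ΔJ fail)
(c) forbidden (ΔJ fails)
(d) forbidden (ΔS fails)
(e) forbidden (parity, ΔJ fail)
(f) forbidden (ΔL fails)
(g) forbidden (ΔJ fails)
Total allowed: 0 of 7.

0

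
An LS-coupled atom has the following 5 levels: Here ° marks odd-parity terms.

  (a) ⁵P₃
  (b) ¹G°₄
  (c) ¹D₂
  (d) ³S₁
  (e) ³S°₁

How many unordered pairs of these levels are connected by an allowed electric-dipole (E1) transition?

(a)–(b): forbidden (ΔS, ΔL).
(a)–(c): forbidden (parity, ΔS).
(a)–(d): forbidden (parity, ΔS, ΔJ).
(a)–(e): forbidden (ΔS, ΔJ).
(b)–(c): forbidden (ΔL, ΔJ).
(b)–(d): forbidden (ΔS, ΔL, ΔJ).
(b)–(e): forbidden (parity, ΔS, ΔL, ΔJ).
(c)–(d): forbidden (parity, ΔS, ΔL).
(c)–(e): forbidden (ΔS, ΔL).
(d)–(e): forbidden (ΔL).
Allowed pairs: 0 of 10.

0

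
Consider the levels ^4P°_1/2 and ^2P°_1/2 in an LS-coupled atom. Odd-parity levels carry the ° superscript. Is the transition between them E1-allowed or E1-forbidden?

Reading off the term symbols: S 3/2→1/2, L 1→1, J 1/2→1/2, parity odd→odd.
Parity must change: odd → odd — fails.
ΔJ = 0, ±1 (not J=0↔0): J: 1/2 → 1/2, ΔJ = +0 — ok.
ΔS = 0: S: 3/2 → 1/2 — fails.
ΔL = 0, ±1 (not L=0↔0): L: 1 → 1, ΔL = +0 — ok.
Rule(s) violated: parity, ΔS.

forbidden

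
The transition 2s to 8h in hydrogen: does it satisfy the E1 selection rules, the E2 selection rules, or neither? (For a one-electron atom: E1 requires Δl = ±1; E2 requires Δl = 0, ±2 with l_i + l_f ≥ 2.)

Δl = 5 − 0 = +5; l_i + l_f = 5.
E1 (Δl = ±1): not satisfied.
E2 (Δl = 0,±2, l_i+l_f ≥ 2): not satisfied.

neither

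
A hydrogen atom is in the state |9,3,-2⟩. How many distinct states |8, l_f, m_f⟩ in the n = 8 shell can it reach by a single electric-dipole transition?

E1 requires Δl = ±1, so l_f ∈ {2, 4}; with 0 ≤ l_f ≤ n_f−1 = 7, the allowed l_f values are {2, 4}.
For l_f = 2: m_f ∈ {m_i−1, m_i, m_i+1} ∩ [−2, 2] = {-2, -1} → 2 states.
For l_f = 4: m_f ∈ {m_i−1, m_i, m_i+1} ∩ [−4, 4] = {-3, -2, -1} → 3 states.
Total: 5.

5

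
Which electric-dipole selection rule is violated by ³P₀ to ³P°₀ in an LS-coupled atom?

Parity must change: even → odd — passes.
ΔS = 0: S: 1 → 1 — passes.
ΔL = 0, ±1 (not L=0↔0): L: 1 → 1, ΔL = +0 — passes.
ΔJ = 0, ±1 (not J=0↔0): J: 0 → 0, ΔJ = +0 — fails.

the J=0 ↔ J=0 exclusion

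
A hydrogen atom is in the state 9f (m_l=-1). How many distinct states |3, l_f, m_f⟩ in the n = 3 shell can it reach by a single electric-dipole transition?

3

E1 requires Δl = ±1, so l_f ∈ {2, 4}; with 0 ≤ l_f ≤ n_f−1 = 2, the allowed l_f values are {2}.
For l_f = 2: m_f ∈ {m_i−1, m_i, m_i+1} ∩ [−2, 2] = {-2, -1, 0} → 3 states.
Total: 3.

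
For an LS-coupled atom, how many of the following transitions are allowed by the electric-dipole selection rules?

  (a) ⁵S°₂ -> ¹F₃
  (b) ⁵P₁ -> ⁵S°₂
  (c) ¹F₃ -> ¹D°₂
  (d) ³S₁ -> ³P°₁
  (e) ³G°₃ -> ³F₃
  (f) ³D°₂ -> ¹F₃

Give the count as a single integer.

4

(a) forbidden (ΔS, ΔL fail)
(b) allowed
(c) allowed
(d) allowed
(e) allowed
(f) forbidden (ΔS fails)
Total allowed: 4 of 6.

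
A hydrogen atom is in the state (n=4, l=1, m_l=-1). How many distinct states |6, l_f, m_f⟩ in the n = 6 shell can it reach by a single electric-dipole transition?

E1 requires Δl = ±1, so l_f ∈ {0, 2}; with 0 ≤ l_f ≤ n_f−1 = 5, the allowed l_f values are {0, 2}.
For l_f = 0: m_f ∈ {m_i−1, m_i, m_i+1} ∩ [−0, 0] = {0} → 1 state.
For l_f = 2: m_f ∈ {m_i−1, m_i, m_i+1} ∩ [−2, 2] = {-2, -1, 0} → 3 states.
Total: 4.

4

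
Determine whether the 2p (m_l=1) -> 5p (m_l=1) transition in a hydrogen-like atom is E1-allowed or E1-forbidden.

forbidden

l: 1 → 1 (Δl = +0). Δl = ±1 fails.
m_l: 1 → 1 (Δm_l = +0). |Δm_l| ≤ 1 ok.
The transition is electric-dipole forbidden.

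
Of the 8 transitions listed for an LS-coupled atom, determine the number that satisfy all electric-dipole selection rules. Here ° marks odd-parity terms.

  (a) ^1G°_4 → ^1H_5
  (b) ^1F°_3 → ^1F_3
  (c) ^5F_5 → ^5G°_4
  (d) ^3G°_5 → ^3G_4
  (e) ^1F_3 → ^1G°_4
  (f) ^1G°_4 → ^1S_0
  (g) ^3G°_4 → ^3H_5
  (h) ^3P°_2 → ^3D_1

7

(a) allowed
(b) allowed
(c) allowed
(d) allowed
(e) allowed
(f) forbidden (ΔL, ΔJ fail)
(g) allowed
(h) allowed
Total allowed: 7 of 8.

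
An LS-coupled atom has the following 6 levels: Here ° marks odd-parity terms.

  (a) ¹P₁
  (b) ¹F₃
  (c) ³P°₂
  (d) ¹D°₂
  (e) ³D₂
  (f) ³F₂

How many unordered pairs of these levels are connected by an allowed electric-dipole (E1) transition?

3

(a)–(b): forbidden (parity, ΔL, ΔJ).
(a)–(c): forbidden (ΔS).
(a)–(d): allowed.
(a)–(e): forbidden (parity, ΔS).
(a)–(f): forbidden (parity, ΔS, ΔL).
(b)–(c): forbidden (ΔS, ΔL).
(b)–(d): allowed.
(b)–(e): forbidden (parity, ΔS).
(b)–(f): forbidden (parity, ΔS).
(c)–(d): forbidden (parity, ΔS).
(c)–(e): allowed.
(c)–(f): forbidden (ΔL).
(d)–(e): forbidden (ΔS).
(d)–(f): forbidden (ΔS).
(e)–(f): forbidden (parity).
Allowed pairs: 3 of 15.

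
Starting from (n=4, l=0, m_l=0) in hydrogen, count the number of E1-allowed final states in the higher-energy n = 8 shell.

3

E1 requires Δl = ±1, so l_f ∈ {-1, 1}; with 0 ≤ l_f ≤ n_f−1 = 7, the allowed l_f values are {1}.
For l_f = 1: m_f ∈ {m_i−1, m_i, m_i+1} ∩ [−1, 1] = {-1, 0, 1} → 3 states.
Total: 3.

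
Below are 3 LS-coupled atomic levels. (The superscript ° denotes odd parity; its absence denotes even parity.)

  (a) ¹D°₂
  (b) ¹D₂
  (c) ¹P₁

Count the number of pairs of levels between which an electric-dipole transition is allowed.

(a)–(b): allowed.
(a)–(c): allowed.
(b)–(c): forbidden (parity).
Allowed pairs: 2 of 3.

2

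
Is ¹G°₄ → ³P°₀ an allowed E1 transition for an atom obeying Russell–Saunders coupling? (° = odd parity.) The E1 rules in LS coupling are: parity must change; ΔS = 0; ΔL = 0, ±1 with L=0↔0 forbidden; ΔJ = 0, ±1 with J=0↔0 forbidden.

forbidden

Parity must change: odd → odd — fails.
ΔS = 0: S: 0 → 1 — fails.
ΔL = 0, ±1 (not L=0↔0): L: 4 → 1, ΔL = -3 — fails.
ΔJ = 0, ±1 (not J=0↔0): J: 4 → 0, ΔJ = -4 — fails.
Rule(s) violated: parity, ΔS, ΔL, ΔJ.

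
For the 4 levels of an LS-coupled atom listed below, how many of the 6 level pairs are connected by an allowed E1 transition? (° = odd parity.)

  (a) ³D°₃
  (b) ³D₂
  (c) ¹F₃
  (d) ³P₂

(a)–(b): allowed.
(a)–(c): forbidden (ΔS).
(a)–(d): allowed.
(b)–(c): forbidden (parity, ΔS).
(b)–(d): forbidden (parity).
(c)–(d): forbidden (parity, ΔS, ΔL).
Allowed pairs: 2 of 6.

2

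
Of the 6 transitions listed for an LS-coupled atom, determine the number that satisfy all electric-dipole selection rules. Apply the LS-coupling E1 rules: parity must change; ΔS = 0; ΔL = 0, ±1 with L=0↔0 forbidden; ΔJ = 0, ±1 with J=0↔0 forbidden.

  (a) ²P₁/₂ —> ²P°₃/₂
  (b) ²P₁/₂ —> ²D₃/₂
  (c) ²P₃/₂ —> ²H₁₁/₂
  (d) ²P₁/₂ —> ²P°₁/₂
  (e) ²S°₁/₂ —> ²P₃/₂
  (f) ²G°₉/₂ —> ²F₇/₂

4

(a) allowed
(b) forbidden (parity fails)
(c) forbidden (parity, ΔL, ΔJ fail)
(d) allowed
(e) allowed
(f) allowed
Total allowed: 4 of 6.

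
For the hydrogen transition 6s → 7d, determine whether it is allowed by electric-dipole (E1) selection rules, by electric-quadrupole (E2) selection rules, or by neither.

Δl = 2 − 0 = +2; l_i + l_f = 2.
E1 (Δl = ±1): not satisfied.
E2 (Δl = 0,±2, l_i+l_f ≥ 2): satisfied.

E2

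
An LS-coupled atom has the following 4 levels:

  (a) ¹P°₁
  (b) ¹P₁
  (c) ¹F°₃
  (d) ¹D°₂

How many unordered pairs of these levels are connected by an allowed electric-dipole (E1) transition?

(a)–(b): allowed.
(a)–(c): forbidden (parity, ΔL, ΔJ).
(a)–(d): forbidden (parity).
(b)–(c): forbidden (ΔL, ΔJ).
(b)–(d): allowed.
(c)–(d): forbidden (parity).
Allowed pairs: 2 of 6.

2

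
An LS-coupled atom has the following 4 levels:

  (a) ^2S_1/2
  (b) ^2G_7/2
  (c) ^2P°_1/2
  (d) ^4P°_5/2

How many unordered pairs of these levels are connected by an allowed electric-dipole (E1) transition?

(a)–(b): forbidden (parity, ΔL, ΔJ).
(a)–(c): allowed.
(a)–(d): forbidden (ΔS, ΔJ).
(b)–(c): forbidden (ΔL, ΔJ).
(b)–(d): forbidden (ΔS, ΔL).
(c)–(d): forbidden (parity, ΔS, ΔJ).
Allowed pairs: 1 of 6.

1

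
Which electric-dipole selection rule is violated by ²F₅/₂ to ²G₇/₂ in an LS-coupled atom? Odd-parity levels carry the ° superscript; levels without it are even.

parity

ΔS = 0: S: 1/2 → 1/2 — ok.
ΔL = 0, ±1 (not L=0↔0): L: 3 → 4, ΔL = +1 — ok.
Parity must change: even → even — fails.
ΔJ = 0, ±1 (not J=0↔0): J: 5/2 → 7/2, ΔJ = +1 — ok.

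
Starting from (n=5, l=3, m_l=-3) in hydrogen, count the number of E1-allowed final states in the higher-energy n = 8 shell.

E1 requires Δl = ±1, so l_f ∈ {2, 4}; with 0 ≤ l_f ≤ n_f−1 = 7, the allowed l_f values are {2, 4}.
For l_f = 2: m_f ∈ {m_i−1, m_i, m_i+1} ∩ [−2, 2] = {-2} → 1 state.
For l_f = 4: m_f ∈ {m_i−1, m_i, m_i+1} ∩ [−4, 4] = {-4, -3, -2} → 3 states.
Total: 4.

4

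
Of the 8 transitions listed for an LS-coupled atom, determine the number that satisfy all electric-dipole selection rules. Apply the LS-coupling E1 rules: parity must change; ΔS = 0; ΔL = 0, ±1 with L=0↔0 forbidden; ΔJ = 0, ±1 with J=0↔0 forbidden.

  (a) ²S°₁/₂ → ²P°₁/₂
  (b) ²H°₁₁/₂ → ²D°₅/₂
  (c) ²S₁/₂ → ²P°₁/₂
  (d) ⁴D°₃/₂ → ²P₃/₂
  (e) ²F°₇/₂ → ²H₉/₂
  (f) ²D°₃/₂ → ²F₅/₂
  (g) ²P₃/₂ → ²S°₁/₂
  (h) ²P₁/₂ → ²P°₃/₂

(a) forbidden (parity fails)
(b) forbidden (parity, ΔL, ΔJ fail)
(c) allowed
(d) forbidden (ΔS fails)
(e) forbidden (ΔL fails)
(f) allowed
(g) allowed
(h) allowed
Total allowed: 4 of 8.

4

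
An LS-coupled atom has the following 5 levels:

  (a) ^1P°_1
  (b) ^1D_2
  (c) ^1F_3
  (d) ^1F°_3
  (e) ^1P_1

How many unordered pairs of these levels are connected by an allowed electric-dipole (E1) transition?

(a)–(b): allowed.
(a)–(c): forbidden (ΔL, ΔJ).
(a)–(d): forbidden (parity, ΔL, ΔJ).
(a)–(e): allowed.
(b)–(c): forbidden (parity).
(b)–(d): allowed.
(b)–(e): forbidden (parity).
(c)–(d): allowed.
(c)–(e): forbidden (parity, ΔL, ΔJ).
(d)–(e): forbidden (ΔL, ΔJ).
Allowed pairs: 4 of 10.

4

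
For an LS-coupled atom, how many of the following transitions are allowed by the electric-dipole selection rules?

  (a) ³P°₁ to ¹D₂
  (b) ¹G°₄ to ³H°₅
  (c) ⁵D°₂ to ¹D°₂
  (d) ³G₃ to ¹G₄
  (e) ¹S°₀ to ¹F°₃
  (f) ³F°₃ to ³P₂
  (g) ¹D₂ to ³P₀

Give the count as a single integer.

(a) forbidden (ΔS fails)
(b) forbidden (parity, ΔS fail)
(c) forbidden (parity, ΔS fail)
(d) forbidden (parity, ΔS fail)
(e) forbidden (parity, ΔL, ΔJ fail)
(f) forbidden (ΔL fails)
(g) forbidden (parity, ΔS, ΔJ fail)
Total allowed: 0 of 7.

0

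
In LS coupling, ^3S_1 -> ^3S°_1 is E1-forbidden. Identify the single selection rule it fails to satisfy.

Parity must change: even → odd — passes.
ΔS = 0: S: 1 → 1 — passes.
ΔL = 0, ±1 (not L=0↔0): L: 0 → 0, ΔL = +0 — fails.
ΔJ = 0, ±1 (not J=0↔0): J: 1 → 1, ΔJ = +0 — passes.

the L=0 ↔ L=0 exclusion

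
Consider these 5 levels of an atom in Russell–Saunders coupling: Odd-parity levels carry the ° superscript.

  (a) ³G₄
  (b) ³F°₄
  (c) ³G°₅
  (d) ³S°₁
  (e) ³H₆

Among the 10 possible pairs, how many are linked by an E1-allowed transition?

3

(a)–(b): allowed.
(a)–(c): allowed.
(a)–(d): forbidden (ΔL, ΔJ).
(a)–(e): forbidden (parity, ΔJ).
(b)–(c): forbidden (parity).
(b)–(d): forbidden (parity, ΔL, ΔJ).
(b)–(e): forbidden (ΔL, ΔJ).
(c)–(d): forbidden (parity, ΔL, ΔJ).
(c)–(e): allowed.
(d)–(e): forbidden (ΔL, ΔJ).
Allowed pairs: 3 of 10.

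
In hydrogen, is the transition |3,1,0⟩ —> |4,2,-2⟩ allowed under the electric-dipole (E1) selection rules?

l: 1 → 2 (Δl = +1). Δl = ±1 passes.
Δm_l = -2 − (0) = -2. E1 requires Δm_l = 0, ±1: fails.
The transition is electric-dipole forbidden.

forbidden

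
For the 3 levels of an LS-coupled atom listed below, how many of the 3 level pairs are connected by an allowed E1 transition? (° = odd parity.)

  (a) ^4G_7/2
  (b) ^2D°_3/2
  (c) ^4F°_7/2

1

(a)–(b): forbidden (ΔS, ΔL, ΔJ).
(a)–(c): allowed.
(b)–(c): forbidden (parity, ΔS, ΔJ).
Allowed pairs: 1 of 3.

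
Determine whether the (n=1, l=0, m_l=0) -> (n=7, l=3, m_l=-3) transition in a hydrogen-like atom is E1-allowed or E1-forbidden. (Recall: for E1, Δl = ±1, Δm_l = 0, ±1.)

Δl = 3 − 0 = +3; the E1 rule Δl = ±1 is fails.
m_l: 0 → -3 (Δm_l = -3). |Δm_l| ≤ 1 fails.
The transition is electric-dipole forbidden.

forbidden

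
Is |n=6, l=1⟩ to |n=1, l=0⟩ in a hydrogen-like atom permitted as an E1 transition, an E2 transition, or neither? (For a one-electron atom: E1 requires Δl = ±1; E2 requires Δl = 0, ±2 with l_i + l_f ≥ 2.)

E1

Δl = 0 − 1 = -1; l_i + l_f = 1.
E1 (Δl = ±1): satisfied.
E2 (Δl = 0,±2, l_i+l_f ≥ 2): not satisfied.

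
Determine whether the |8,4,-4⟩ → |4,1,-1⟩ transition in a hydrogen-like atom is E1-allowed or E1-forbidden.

Δl = 1 − 4 = -3; the E1 rule Δl = ±1 is ✗.
Δm_l = -1 − (-4) = +3. E1 requires Δm_l = 0, ±1: ✗.
The transition is electric-dipole forbidden.

forbidden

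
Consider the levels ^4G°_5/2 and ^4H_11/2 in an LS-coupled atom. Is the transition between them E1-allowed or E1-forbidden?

forbidden

Initial level: S=3/2, L=4, J=5/2, parity odd. Final level: S=3/2, L=5, J=11/2, parity even.
ΔJ = 0, ±1 (not J=0↔0): J: 5/2 → 11/2, ΔJ = +3 — fails.
ΔL = 0, ±1 (not L=0↔0): L: 4 → 5, ΔL = +1 — ok.
Parity must change: odd → even — ok.
ΔS = 0: S: 3/2 → 3/2 — ok.
Rule(s) violated: ΔJ.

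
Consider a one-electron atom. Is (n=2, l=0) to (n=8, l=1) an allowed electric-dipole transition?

allowed

l: 0 → 1 (Δl = +1). Δl = ±1 ✓.
All E1 selection rules are satisfied.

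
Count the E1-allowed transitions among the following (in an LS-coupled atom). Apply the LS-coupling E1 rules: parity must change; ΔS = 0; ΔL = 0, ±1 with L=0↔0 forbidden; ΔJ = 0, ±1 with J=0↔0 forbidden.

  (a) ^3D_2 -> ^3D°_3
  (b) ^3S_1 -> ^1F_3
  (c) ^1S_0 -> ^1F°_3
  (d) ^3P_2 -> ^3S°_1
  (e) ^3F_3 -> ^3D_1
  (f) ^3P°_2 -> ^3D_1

(a) allowed
(b) forbidden (parity, ΔS, ΔL, ΔJ fail)
(c) forbidden (ΔL, ΔJ fail)
(d) allowed
(e) forbidden (parity, ΔJ fail)
(f) allowed
Total allowed: 3 of 6.

3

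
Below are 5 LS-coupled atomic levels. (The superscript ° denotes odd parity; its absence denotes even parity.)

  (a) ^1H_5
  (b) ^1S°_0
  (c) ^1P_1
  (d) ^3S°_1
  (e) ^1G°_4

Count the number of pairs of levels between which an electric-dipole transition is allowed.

(a)–(b): forbidden (ΔL, ΔJ).
(a)–(c): forbidden (parity, ΔL, ΔJ).
(a)–(d): forbidden (ΔS, ΔL, ΔJ).
(a)–(e): allowed.
(b)–(c): allowed.
(b)–(d): forbidden (parity, ΔS, ΔL).
(b)–(e): forbidden (parity, ΔL, ΔJ).
(c)–(d): forbidden (ΔS).
(c)–(e): forbidden (ΔL, ΔJ).
(d)–(e): forbidden (parity, ΔS, ΔL, ΔJ).
Allowed pairs: 2 of 10.

2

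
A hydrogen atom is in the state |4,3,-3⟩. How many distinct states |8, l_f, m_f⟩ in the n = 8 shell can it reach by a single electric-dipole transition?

E1 requires Δl = ±1, so l_f ∈ {2, 4}; with 0 ≤ l_f ≤ n_f−1 = 7, the allowed l_f values are {2, 4}.
For l_f = 2: m_f ∈ {m_i−1, m_i, m_i+1} ∩ [−2, 2] = {-2} → 1 state.
For l_f = 4: m_f ∈ {m_i−1, m_i, m_i+1} ∩ [−4, 4] = {-4, -3, -2} → 3 states.
Total: 4.

4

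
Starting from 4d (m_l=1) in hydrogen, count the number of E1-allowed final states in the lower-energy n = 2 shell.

2

E1 requires Δl = ±1, so l_f ∈ {1, 3}; with 0 ≤ l_f ≤ n_f−1 = 1, the allowed l_f values are {1}.
For l_f = 1: m_f ∈ {m_i−1, m_i, m_i+1} ∩ [−1, 1] = {0, 1} → 2 states.
Total: 2.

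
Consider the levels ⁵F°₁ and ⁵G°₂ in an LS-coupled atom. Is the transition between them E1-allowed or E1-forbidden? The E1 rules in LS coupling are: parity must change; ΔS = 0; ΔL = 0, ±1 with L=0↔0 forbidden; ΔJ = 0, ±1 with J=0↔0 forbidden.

forbidden

Reading off the term symbols: S 2→2, L 3→4, J 1→2, parity odd→odd.
Parity must change: odd → odd — fails.
ΔS = 0: S: 2 → 2 — ok.
ΔL = 0, ±1 (not L=0↔0): L: 3 → 4, ΔL = +1 — ok.
ΔJ = 0, ±1 (not J=0↔0): J: 1 → 2, ΔJ = +1 — ok.
Rule(s) violated: parity.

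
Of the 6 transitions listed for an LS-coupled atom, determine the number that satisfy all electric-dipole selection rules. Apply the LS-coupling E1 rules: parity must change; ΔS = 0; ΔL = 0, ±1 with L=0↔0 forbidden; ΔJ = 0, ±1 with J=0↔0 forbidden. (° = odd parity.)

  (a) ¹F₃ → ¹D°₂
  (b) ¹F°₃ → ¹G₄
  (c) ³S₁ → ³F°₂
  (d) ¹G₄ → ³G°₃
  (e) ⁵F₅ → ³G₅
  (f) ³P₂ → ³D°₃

(a) allowed
(b) allowed
(c) forbidden (ΔL fails)
(d) forbidden (ΔS fails)
(e) forbidden (parity, ΔS fail)
(f) allowed
Total allowed: 3 of 6.

3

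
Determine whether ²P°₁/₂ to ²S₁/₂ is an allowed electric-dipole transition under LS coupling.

Reading off the term symbols: S 1/2→1/2, L 1→0, J 1/2→1/2, parity odd→even.
Parity must change: odd → even — satisfied.
ΔS = 0: S: 1/2 → 1/2 — satisfied.
ΔL = 0, ±1 (not L=0↔0): L: 1 → 0, ΔL = -1 — satisfied.
ΔJ = 0, ±1 (not J=0↔0): J: 1/2 → 1/2, ΔJ = +0 — satisfied.
All four E1 rules are satisfied.

allowed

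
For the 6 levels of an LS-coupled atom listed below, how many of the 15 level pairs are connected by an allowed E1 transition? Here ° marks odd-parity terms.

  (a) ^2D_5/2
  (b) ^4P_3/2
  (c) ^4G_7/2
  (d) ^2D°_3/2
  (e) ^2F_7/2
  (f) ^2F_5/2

(a)–(b): forbidden (parity, ΔS).
(a)–(c): forbidden (parity, ΔS, ΔL).
(a)–(d): allowed.
(a)–(e): forbidden (parity).
(a)–(f): forbidden (parity).
(b)–(c): forbidden (parity, ΔL, ΔJ).
(b)–(d): forbidden (ΔS).
(b)–(e): forbidden (parity, ΔS, ΔL, ΔJ).
(b)–(f): forbidden (parity, ΔS, ΔL).
(c)–(d): forbidden (ΔS, ΔL, ΔJ).
(c)–(e): forbidden (parity, ΔS).
(c)–(f): forbidden (parity, ΔS).
(d)–(e): forbidden (ΔJ).
(d)–(f): allowed.
(e)–(f): forbidden (parity).
Allowed pairs: 2 of 15.

2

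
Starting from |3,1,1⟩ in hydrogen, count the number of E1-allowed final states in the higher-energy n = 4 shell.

4

E1 requires Δl = ±1, so l_f ∈ {0, 2}; with 0 ≤ l_f ≤ n_f−1 = 3, the allowed l_f values are {0, 2}.
For l_f = 0: m_f ∈ {m_i−1, m_i, m_i+1} ∩ [−0, 0] = {0} → 1 state.
For l_f = 2: m_f ∈ {m_i−1, m_i, m_i+1} ∩ [−2, 2] = {0, 1, 2} → 3 states.
Total: 4.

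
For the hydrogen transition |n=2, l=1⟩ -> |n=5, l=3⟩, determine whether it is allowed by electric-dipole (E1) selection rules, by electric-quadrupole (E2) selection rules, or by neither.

Δl = 3 − 1 = +2; l_i + l_f = 4.
E1 (Δl = ±1): not satisfied.
E2 (Δl = 0,±2, l_i+l_f ≥ 2): satisfied.

E2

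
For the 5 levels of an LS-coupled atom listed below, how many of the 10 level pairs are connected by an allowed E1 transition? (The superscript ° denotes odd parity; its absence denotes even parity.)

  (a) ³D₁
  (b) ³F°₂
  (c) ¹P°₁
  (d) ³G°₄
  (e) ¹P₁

2

(a)–(b): allowed.
(a)–(c): forbidden (ΔS).
(a)–(d): forbidden (ΔL, ΔJ).
(a)–(e): forbidden (parity, ΔS).
(b)–(c): forbidden (parity, ΔS, ΔL).
(b)–(d): forbidden (parity, ΔJ).
(b)–(e): forbidden (ΔS, ΔL).
(c)–(d): forbidden (parity, ΔS, ΔL, ΔJ).
(c)–(e): allowed.
(d)–(e): forbidden (ΔS, ΔL, ΔJ).
Allowed pairs: 2 of 10.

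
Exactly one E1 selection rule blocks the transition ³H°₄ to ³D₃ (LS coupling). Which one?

the ΔL = 0, ±1 rule

Initial level: S=1, L=5, J=4, parity odd. Final level: S=1, L=2, J=3, parity even.
Parity must change: odd → even — satisfied.
ΔS = 0: S: 1 → 1 — satisfied.
ΔL = 0, ±1 (not L=0↔0): L: 5 → 2, ΔL = -3 — violated.
ΔJ = 0, ±1 (not J=0↔0): J: 4 → 3, ΔJ = -1 — satisfied.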